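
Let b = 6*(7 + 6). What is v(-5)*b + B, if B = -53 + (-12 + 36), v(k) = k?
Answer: -419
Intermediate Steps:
b = 78 (b = 6*13 = 78)
B = -29 (B = -53 + 24 = -29)
v(-5)*b + B = -5*78 - 29 = -390 - 29 = -419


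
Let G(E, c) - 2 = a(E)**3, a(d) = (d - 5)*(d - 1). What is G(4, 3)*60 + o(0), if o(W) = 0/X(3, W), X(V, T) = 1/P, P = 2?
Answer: -1500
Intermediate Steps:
a(d) = (-1 + d)*(-5 + d) (a(d) = (-5 + d)*(-1 + d) = (-1 + d)*(-5 + d))
G(E, c) = 2 + (5 + E**2 - 6*E)**3
X(V, T) = 1/2
o(W) = 0 (o(W) = 0/(1/2) = 0*2 = 0)
G(4, 3)*60 + o(0) = (2 + (5 + 4**2 - 6*4)**3)*60 + 0 = (2 + (5 + 16 - 24)**3)*60 + 0 = (2 + (-3)**3)*60 + 0 = (2 - 27)*60 + 0 = -25*60 + 0 = -1500 + 0 = -1500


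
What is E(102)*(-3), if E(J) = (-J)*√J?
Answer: 306*√102 ≈ 3090.4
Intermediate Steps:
E(J) = -J^(3/2)
E(102)*(-3) = -102^(3/2)*(-3) = -102*√102*(-3) = 306*√102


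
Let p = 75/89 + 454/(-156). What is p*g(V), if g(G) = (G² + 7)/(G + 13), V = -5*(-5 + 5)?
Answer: -100471/90246 ≈ -1.1133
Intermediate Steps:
V = 0 (V = -5*0 = 0)
p = -14353/6942 (p = 75*(1/89) + 454*(-1/156) = 75/89 - 227/78 = -14353/6942 ≈ -2.0676)
g(G) = (7 + G²)/(13 + G)
p*g(V) = -14353*(7 + 0²)/(6942*(13 + 0)) = -14353*(7 + 0)/(6942*13) = -14353*7/90246 = -14353/6942*7/13 = -100471/90246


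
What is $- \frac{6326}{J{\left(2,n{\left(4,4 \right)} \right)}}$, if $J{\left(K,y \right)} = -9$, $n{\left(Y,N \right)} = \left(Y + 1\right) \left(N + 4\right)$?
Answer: $\frac{6326}{9} \approx 702.89$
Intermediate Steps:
$n{\left(Y,N \right)} = \left(1 + Y\right) \left(4 + N\right)$
$- \frac{6326}{J{\left(2,n{\left(4,4 \right)} \right)}} = - \frac{6326}{-9} = \left(-6326\right) \left(- \frac{1}{9}\right) = \frac{6326}{9}$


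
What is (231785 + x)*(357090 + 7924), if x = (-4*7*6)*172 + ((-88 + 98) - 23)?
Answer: 74052580264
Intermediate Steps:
x = -28909 (x = -28*6*172 + (10 - 23) = -168*172 - 13 = -28896 - 13 = -28909)
(231785 + x)*(357090 + 7924) = (231785 - 28909)*(357090 + 7924) = 202876*365014 = 74052580264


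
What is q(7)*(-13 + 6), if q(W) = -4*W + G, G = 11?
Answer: 119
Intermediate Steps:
q(W) = 11 - 4*W (q(W) = -4*W + 11 = 11 - 4*W)
q(7)*(-13 + 6) = (11 - 4*7)*(-13 + 6) = (11 - 28)*(-7) = -17*(-7) = 119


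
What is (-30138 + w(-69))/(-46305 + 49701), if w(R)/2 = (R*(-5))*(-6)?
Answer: -5713/566 ≈ -10.094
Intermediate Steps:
w(R) = 60*R (w(R) = 2*((R*(-5))*(-6)) = 2*(-5*R*(-6)) = 2*(30*R) = 60*R)
(-30138 + w(-69))/(-46305 + 49701) = (-30138 + 60*(-69))/(-46305 + 49701) = (-30138 - 4140)/3396 = -34278*1/3396 = -5713/566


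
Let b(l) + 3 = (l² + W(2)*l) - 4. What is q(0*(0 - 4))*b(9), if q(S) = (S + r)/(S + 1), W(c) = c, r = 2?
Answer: 184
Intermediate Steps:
q(S) = (2 + S)/(1 + S) (q(S) = (S + 2)/(S + 1) = (2 + S)/(1 + S))
b(l) = -7 + l² + 2*l (b(l) = -3 + ((l² + 2*l) - 4) = -3 + (-4 + l² + 2*l) = -7 + l² + 2*l)
q(0*(0 - 4))*b(9) = ((2 + 0*(0 - 4))/(1 + 0*(0 - 4)))*(-7 + 9² + 2*9) = ((2 + 0*(-4))/(1 + 0*(-4)))*(-7 + 81 + 18) = ((2 + 0)/(1 + 0))*92 = (2/1)*92 = (1*2)*92 = 2*92 = 184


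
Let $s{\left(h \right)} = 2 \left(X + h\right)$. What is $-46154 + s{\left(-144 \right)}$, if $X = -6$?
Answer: $-46454$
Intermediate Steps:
$s{\left(h \right)} = -12 + 2 h$ ($s{\left(h \right)} = 2 \left(-6 + h\right) = -12 + 2 h$)
$-46154 + s{\left(-144 \right)} = -46154 + \left(-12 + 2 \left(-144\right)\right) = -46154 - 300 = -46454$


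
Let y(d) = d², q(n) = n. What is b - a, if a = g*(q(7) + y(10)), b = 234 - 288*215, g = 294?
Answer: -93144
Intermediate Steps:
b = -61686 (b = 234 - 61920 = -61686)
a = 31458 (a = 294*(7 + 10²) = 294*(7 + 100) = 294*107 = 31458)
b - a = -61686 - 1*31458 = -61686 - 31458 = -93144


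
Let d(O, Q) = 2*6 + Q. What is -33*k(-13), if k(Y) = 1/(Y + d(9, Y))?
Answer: 33/14 ≈ 2.3571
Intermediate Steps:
d(O, Q) = 12 + Q
k(Y) = 1/(12 + 2*Y) (k(Y) = 1/(Y + (12 + Y)) = 1/(12 + 2*Y))
-33*k(-13) = -33/(2*(6 - 13)) = -33/(2*(-7)) = -33*(-1)/(2*7) = -33*(-1/14) = 33/14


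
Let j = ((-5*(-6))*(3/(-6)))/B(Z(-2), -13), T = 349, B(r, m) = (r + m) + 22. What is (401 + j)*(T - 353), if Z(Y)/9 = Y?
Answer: -4832/3 ≈ -1610.7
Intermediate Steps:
Z(Y) = 9*Y
B(r, m) = 22 + m + r (B(r, m) = (m + r) + 22 = 22 + m + r)
j = 5/3 (j = ((-5*(-6))*(3/(-6)))/(22 - 13 + 9*(-2)) = (30*(3*(-⅙)))/(22 - 13 - 18) = (30*(-½))/(-9) = -15*(-⅑) = 5/3 ≈ 1.6667)
(401 + j)*(T - 353) = (401 + 5/3)*(349 - 353) = (1208/3)*(-4) = -4832/3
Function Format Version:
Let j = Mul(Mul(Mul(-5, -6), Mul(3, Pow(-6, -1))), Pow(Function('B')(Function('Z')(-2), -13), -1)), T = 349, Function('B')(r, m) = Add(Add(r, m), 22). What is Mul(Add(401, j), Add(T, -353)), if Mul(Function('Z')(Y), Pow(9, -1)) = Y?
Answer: Rational(-4832, 3) ≈ -1610.7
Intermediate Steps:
Function('Z')(Y) = Mul(9, Y)
Function('B')(r, m) = Add(22, m, r) (Function('B')(r, m) = Add(Add(m, r), 22) = Add(22, m, r))
j = Rational(5, 3) (j = Mul(Mul(Mul(-5, -6), Mul(3, Pow(-6, -1))), Pow(Add(22, -13, Mul(9, -2)), -1)) = Mul(Mul(30, Mul(3, Rational(-1, 6))), Pow(Add(22, -13, -18), -1)) = Mul(Mul(30, Rational(-1, 2)), Pow(-9, -1)) = Mul(-15, Rational(-1, 9)) = Rational(5, 3) ≈ 1.6667)
Mul(Add(401, j), Add(T, -353)) = Mul(Add(401, Rational(5, 3)), Add(349, -353)) = Mul(Rational(1208, 3), -4) = Rational(-4832, 3)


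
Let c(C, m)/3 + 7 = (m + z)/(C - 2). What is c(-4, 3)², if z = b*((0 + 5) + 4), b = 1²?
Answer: 729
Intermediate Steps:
b = 1
z = 9 (z = 1*((0 + 5) + 4) = 1*(5 + 4) = 1*9 = 9)
c(C, m) = -21 + 3*(9 + m)/(-2 + C) (c(C, m) = -21 + 3*((m + 9)/(C - 2)) = -21 + 3*((9 + m)/(-2 + C)) = -21 + 3*(9 + m)/(-2 + C))
c(-4, 3)² = (3*(23 + 3 - 7*(-4))/(-2 - 4))² = (3*(23 + 3 + 28)/(-6))² = (3*(-⅙)*54)² = (-27)² = 729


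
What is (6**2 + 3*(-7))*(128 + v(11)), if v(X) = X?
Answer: 2085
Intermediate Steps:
(6**2 + 3*(-7))*(128 + v(11)) = (6**2 + 3*(-7))*(128 + 11) = (36 - 21)*139 = 15*139 = 2085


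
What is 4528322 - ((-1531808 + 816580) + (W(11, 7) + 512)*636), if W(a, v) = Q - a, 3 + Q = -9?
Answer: 4932546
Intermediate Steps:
Q = -12 (Q = -3 - 9 = -12)
W(a, v) = -12 - a
4528322 - ((-1531808 + 816580) + (W(11, 7) + 512)*636) = 4528322 - ((-1531808 + 816580) + ((-12 - 1*11) + 512)*636) = 4528322 - (-715228 + ((-12 - 11) + 512)*636) = 4528322 - (-715228 + (-23 + 512)*636) = 4528322 - (-715228 + 489*636) = 4528322 - (-715228 + 311004) = 4528322 - 1*(-404224) = 4528322 + 404224 = 4932546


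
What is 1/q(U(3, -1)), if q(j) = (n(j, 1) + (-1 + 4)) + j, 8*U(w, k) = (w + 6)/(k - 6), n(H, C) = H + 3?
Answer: 28/159 ≈ 0.17610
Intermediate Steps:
n(H, C) = 3 + H
U(w, k) = (6 + w)/(8*(-6 + k)) (U(w, k) = ((w + 6)/(k - 6))/8 = ((6 + w)/(-6 + k))/8 = (6 + w)/(8*(-6 + k)))
q(j) = 6 + 2*j (q(j) = ((3 + j) + (-1 + 4)) + j = ((3 + j) + 3) + j = (6 + j) + j = 6 + 2*j)
1/q(U(3, -1)) = 1/(6 + 2*((6 + 3)/(8*(-6 - 1)))) = 1/(6 + 2*((⅛)*9/(-7))) = 1/(6 + 2*((⅛)*(-⅐)*9)) = 1/(6 + 2*(-9/56)) = 1/(6 - 9/28) = 1/(159/28) = 28/159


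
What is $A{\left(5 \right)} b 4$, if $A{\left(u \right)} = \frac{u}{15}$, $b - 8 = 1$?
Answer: $12$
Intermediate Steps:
$b = 9$ ($b = 8 + 1 = 9$)
$A{\left(u \right)} = \frac{u}{15}$ ($A{\left(u \right)} = u \frac{1}{15} = \frac{u}{15}$)
$A{\left(5 \right)} b 4 = \frac{1}{15} \cdot 5 \cdot 9 \cdot 4 = \frac{1}{3} \cdot 36 = 12$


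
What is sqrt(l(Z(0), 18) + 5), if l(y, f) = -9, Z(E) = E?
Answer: 2*I ≈ 2.0*I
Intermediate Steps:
sqrt(l(Z(0), 18) + 5) = sqrt(-9 + 5) = sqrt(-4) = 2*I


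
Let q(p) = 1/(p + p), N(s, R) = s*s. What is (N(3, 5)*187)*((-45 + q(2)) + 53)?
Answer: 55539/4 ≈ 13885.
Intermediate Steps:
N(s, R) = s²
q(p) = 1/(2*p)
(N(3, 5)*187)*((-45 + q(2)) + 53) = (3²*187)*((-45 + (½)/2) + 53) = (9*187)*((-45 + (½)*(½)) + 53) = 1683*((-45 + ¼) + 53) = 1683*(-179/4 + 53) = 1683*(33/4) = 55539/4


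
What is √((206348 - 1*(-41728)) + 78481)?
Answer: √326557 ≈ 571.45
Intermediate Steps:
√((206348 - 1*(-41728)) + 78481) = √((206348 + 41728) + 78481) = √(248076 + 78481) = √326557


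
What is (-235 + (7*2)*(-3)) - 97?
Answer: -374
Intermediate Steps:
(-235 + (7*2)*(-3)) - 97 = (-235 + 14*(-3)) - 97 = (-235 - 42) - 97 = -277 - 97 = -374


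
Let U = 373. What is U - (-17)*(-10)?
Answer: 203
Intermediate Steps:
U - (-17)*(-10) = 373 - (-17)*(-10) = 373 - 1*170 = 373 - 170 = 203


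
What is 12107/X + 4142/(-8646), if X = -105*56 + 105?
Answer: -1948442/756525 ≈ -2.5755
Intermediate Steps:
X = -5775 (X = -5880 + 105 = -5775)
12107/X + 4142/(-8646) = 12107/(-5775) + 4142/(-8646) = 12107*(-1/5775) + 4142*(-1/8646) = -12107/5775 - 2071/4323 = -1948442/756525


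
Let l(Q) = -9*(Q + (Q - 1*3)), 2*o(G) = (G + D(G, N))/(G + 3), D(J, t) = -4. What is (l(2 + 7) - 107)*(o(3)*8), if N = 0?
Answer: 484/3 ≈ 161.33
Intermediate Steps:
o(G) = (-4 + G)/(2*(3 + G)) (o(G) = ((G - 4)/(G + 3))/2 = ((-4 + G)/(3 + G))/2 = (-4 + G)/(2*(3 + G)))
l(Q) = 27 - 18*Q (l(Q) = -9*(Q + (Q - 3)) = -9*(Q + (-3 + Q)) = -9*(-3 + 2*Q) = 27 - 18*Q)
(l(2 + 7) - 107)*(o(3)*8) = ((27 - 18*(2 + 7)) - 107)*(((-4 + 3)/(2*(3 + 3)))*8) = ((27 - 18*9) - 107)*(((1/2)*(-1)/6)*8) = ((27 - 162) - 107)*(((1/2)*(1/6)*(-1))*8) = (-135 - 107)*(-1/12*8) = -242*(-2/3) = 484/3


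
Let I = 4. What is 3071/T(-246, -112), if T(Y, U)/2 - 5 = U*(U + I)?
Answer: 3071/24202 ≈ 0.12689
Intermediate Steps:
T(Y, U) = 10 + 2*U*(4 + U) (T(Y, U) = 10 + 2*(U*(U + 4)) = 10 + 2*(U*(4 + U)) = 10 + 2*U*(4 + U))
3071/T(-246, -112) = 3071/(10 + 2*(-112)**2 + 8*(-112)) = 3071/(10 + 2*12544 - 896) = 3071/(10 + 25088 - 896) = 3071/24202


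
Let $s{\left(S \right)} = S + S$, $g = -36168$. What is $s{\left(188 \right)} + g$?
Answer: $-35792$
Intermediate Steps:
$s{\left(S \right)} = 2 S$
$s{\left(188 \right)} + g = 2 \cdot 188 - 36168 = 376 - 36168 = -35792$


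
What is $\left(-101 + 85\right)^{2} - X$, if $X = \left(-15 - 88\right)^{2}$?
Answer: $-10353$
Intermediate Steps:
$X = 10609$ ($X = \left(-103\right)^{2} = 10609$)
$\left(-101 + 85\right)^{2} - X = \left(-101 + 85\right)^{2} - 10609 = \left(-16\right)^{2} - 10609 = 256 - 10609 = -10353$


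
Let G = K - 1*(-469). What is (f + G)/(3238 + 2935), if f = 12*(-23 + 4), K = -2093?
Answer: -1852/6173 ≈ -0.30002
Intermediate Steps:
G = -1624 (G = -2093 - 1*(-469) = -2093 + 469 = -1624)
f = -228 (f = 12*(-19) = -228)
(f + G)/(3238 + 2935) = (-228 - 1624)/(3238 + 2935) = -1852/6173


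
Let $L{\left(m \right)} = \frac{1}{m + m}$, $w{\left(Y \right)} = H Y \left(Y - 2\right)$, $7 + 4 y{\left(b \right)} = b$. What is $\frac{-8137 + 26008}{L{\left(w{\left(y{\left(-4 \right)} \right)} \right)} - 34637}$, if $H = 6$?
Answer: $- \frac{1600731}{3102485} \approx -0.51595$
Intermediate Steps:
$y{\left(b \right)} = - \frac{7}{4} + \frac{b}{4}$
$w{\left(Y \right)} = 6 Y \left(-2 + Y\right)$ ($w{\left(Y \right)} = 6 Y \left(Y - 2\right) = 6 Y \left(-2 + Y\right)$)
$L{\left(m \right)} = \frac{1}{2 m}$
$\frac{-8137 + 26008}{L{\left(w{\left(y{\left(-4 \right)} \right)} \right)} - 34637} = \frac{-8137 + 26008}{\frac{1}{2 \cdot 6 \left(- \frac{7}{4} + \frac{1}{4} \left(-4\right)\right) \left(-2 + \left(- \frac{7}{4} + \frac{1}{4} \left(-4\right)\right)\right)} - 34637} = \frac{17871}{\frac{1}{2 \cdot 6 \left(- \frac{7}{4} - 1\right) \left(-2 - \frac{11}{4}\right)} - 34637} = \frac{17871}{\frac{1}{2 \cdot 6 \left(- \frac{11}{4}\right) \left(-2 - \frac{11}{4}\right)} - 34637} = \frac{17871}{\frac{1}{2 \cdot 6 \left(- \frac{11}{4}\right) \left(- \frac{19}{4}\right)} - 34637} = \frac{17871}{\frac{1}{2 \cdot \frac{627}{8}} - 34637} = \frac{17871}{\frac{1}{2} \cdot \frac{8}{627} - 34637} = \frac{17871}{\frac{4}{627} - 34637} = \frac{17871}{- \frac{21717395}{627}} = 17871 \left(- \frac{627}{21717395}\right) = - \frac{1600731}{3102485}$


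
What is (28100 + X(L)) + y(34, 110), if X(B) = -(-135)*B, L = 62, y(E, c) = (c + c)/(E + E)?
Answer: 620045/17 ≈ 36473.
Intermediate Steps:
y(E, c) = c/E (y(E, c) = (2*c)/((2*E)) = (2*c)*(1/(2*E)) = c/E)
X(B) = 135*B
(28100 + X(L)) + y(34, 110) = (28100 + 135*62) + 110/34 = (28100 + 8370) + 110*(1/34) = 36470 + 55/17 = 620045/17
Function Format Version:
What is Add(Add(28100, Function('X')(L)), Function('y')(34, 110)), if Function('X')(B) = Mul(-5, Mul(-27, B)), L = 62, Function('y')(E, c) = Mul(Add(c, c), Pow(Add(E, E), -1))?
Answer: Rational(620045, 17) ≈ 36473.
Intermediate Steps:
Function('y')(E, c) = Mul(c, Pow(E, -1)) (Function('y')(E, c) = Mul(Mul(2, c), Pow(Mul(2, E), -1)) = Mul(Mul(2, c), Mul(Rational(1, 2), Pow(E, -1))) = Mul(c, Pow(E, -1)))
Function('X')(B) = Mul(135, B)
Add(Add(28100, Function('X')(L)), Function('y')(34, 110)) = Add(Add(28100, Mul(135, 62)), Mul(110, Pow(34, -1))) = Add(Add(28100, 8370), Mul(110, Rational(1, 34))) = Add(36470, Rational(55, 17)) = Rational(620045, 17)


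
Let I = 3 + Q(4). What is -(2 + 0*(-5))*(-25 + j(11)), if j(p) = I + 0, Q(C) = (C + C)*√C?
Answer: 12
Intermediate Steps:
Q(C) = 2*C^(3/2) (Q(C) = (2*C)*√C = 2*C^(3/2))
I = 19 (I = 3 + 2*4^(3/2) = 3 + 2*8 = 3 + 16 = 19)
j(p) = 19 (j(p) = 19 + 0 = 19)
-(2 + 0*(-5))*(-25 + j(11)) = -(2 + 0*(-5))*(-25 + 19) = -(2 + 0)*(-6) = -2*(-6) = -1*(-12) = 12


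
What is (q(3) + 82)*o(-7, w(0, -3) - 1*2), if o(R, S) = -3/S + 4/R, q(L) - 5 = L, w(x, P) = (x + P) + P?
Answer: -495/28 ≈ -17.679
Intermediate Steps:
w(x, P) = x + 2*P (w(x, P) = (P + x) + P = x + 2*P)
q(L) = 5 + L
(q(3) + 82)*o(-7, w(0, -3) - 1*2) = ((5 + 3) + 82)*(-3/((0 + 2*(-3)) - 1*2) + 4/(-7)) = (8 + 82)*(-3/((0 - 6) - 2) + 4*(-1/7)) = 90*(-3/(-6 - 2) - 4/7) = 90*(-3/(-8) - 4/7) = 90*(-3*(-1/8) - 4/7) = 90*(3/8 - 4/7) = 90*(-11/56) = -495/28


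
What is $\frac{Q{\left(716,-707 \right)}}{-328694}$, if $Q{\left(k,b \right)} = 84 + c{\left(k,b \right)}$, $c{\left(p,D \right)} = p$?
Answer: $- \frac{400}{164347} \approx -0.0024339$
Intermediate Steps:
$Q{\left(k,b \right)} = 84 + k$
$\frac{Q{\left(716,-707 \right)}}{-328694} = \frac{84 + 716}{-328694} = 800 \left(- \frac{1}{328694}\right) = - \frac{400}{164347}$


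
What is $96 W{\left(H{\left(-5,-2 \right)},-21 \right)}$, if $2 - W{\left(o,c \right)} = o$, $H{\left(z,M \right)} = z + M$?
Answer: $864$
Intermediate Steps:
$H{\left(z,M \right)} = M + z$
$W{\left(o,c \right)} = 2 - o$
$96 W{\left(H{\left(-5,-2 \right)},-21 \right)} = 96 \left(2 - \left(-2 - 5\right)\right) = 96 \left(2 - -7\right) = 96 \left(2 + 7\right) = 96 \cdot 9 = 864$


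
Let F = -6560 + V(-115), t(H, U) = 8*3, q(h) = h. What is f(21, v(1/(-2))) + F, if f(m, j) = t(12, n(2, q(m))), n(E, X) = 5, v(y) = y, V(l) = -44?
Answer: -6580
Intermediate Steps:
t(H, U) = 24
F = -6604 (F = -6560 - 44 = -6604)
f(m, j) = 24
f(21, v(1/(-2))) + F = 24 - 6604 = -6580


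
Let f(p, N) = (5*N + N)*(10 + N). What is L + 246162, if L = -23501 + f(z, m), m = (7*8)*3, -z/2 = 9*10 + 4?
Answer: 402085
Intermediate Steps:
z = -188 (z = -2*(9*10 + 4) = -2*(90 + 4) = -2*94 = -188)
m = 168 (m = 56*3 = 168)
f(p, N) = 6*N*(10 + N) (f(p, N) = (6*N)*(10 + N) = 6*N*(10 + N))
L = 155923 (L = -23501 + 6*168*(10 + 168) = -23501 + 6*168*178 = -23501 + 179424 = 155923)
L + 246162 = 155923 + 246162 = 402085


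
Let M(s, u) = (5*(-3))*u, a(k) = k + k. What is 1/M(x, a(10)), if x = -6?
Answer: -1/300 ≈ -0.0033333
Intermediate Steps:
a(k) = 2*k
M(s, u) = -15*u
1/M(x, a(10)) = 1/(-30*10) = 1/(-15*20) = 1/(-300) = -1/300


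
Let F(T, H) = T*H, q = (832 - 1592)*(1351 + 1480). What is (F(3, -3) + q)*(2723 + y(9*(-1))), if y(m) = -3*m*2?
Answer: -5974907113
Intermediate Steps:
q = -2151560 (q = -760*2831 = -2151560)
F(T, H) = H*T
y(m) = -6*m
(F(3, -3) + q)*(2723 + y(9*(-1))) = (-3*3 - 2151560)*(2723 - 54*(-1)) = (-9 - 2151560)*(2723 - 6*(-9)) = -2151569*(2723 + 54) = -2151569*2777 = -5974907113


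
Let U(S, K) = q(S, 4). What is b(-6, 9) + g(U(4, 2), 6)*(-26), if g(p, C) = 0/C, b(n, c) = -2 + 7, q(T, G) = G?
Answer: 5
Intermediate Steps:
b(n, c) = 5
U(S, K) = 4
g(p, C) = 0
b(-6, 9) + g(U(4, 2), 6)*(-26) = 5 + 0*(-26) = 5 + 0 = 5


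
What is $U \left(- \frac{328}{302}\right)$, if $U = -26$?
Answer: $\frac{4264}{151} \approx 28.238$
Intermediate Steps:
$U \left(- \frac{328}{302}\right) = - 26 \left(- \frac{328}{302}\right) = - 26 \left(\left(-328\right) \frac{1}{302}\right) = \left(-26\right) \left(- \frac{164}{151}\right) = \frac{4264}{151}$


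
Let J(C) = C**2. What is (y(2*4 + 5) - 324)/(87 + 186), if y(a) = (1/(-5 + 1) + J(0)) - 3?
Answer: -187/156 ≈ -1.1987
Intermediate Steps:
y(a) = -13/4 (y(a) = (1/(-5 + 1) + 0**2) - 3 = (1/(-4) + 0) - 3 = (-1/4 + 0) - 3 = -1/4 - 3 = -13/4)
(y(2*4 + 5) - 324)/(87 + 186) = (-13/4 - 324)/(87 + 186) = -1309/4/273 = -1309/4*1/273 = -187/156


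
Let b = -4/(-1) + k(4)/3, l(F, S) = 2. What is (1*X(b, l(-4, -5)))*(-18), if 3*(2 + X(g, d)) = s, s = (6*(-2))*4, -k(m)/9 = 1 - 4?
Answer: 324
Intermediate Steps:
k(m) = 27 (k(m) = -9*(1 - 4) = -9*(-3) = 27)
b = 13 (b = -4/(-1) + 27/3 = -4*(-1) + 27*(⅓) = 4 + 9 = 13)
s = -48 (s = -12*4 = -48)
X(g, d) = -18 (X(g, d) = -2 + (⅓)*(-48) = -2 - 16 = -18)
(1*X(b, l(-4, -5)))*(-18) = (1*(-18))*(-18) = -18*(-18) = 324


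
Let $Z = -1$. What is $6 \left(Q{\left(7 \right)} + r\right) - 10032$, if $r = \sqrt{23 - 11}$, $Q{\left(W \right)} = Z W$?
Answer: $-10074 + 12 \sqrt{3} \approx -10053.0$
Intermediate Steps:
$Q{\left(W \right)} = - W$
$r = 2 \sqrt{3}$ ($r = \sqrt{12} = 2 \sqrt{3} \approx 3.4641$)
$6 \left(Q{\left(7 \right)} + r\right) - 10032 = 6 \left(\left(-1\right) 7 + 2 \sqrt{3}\right) - 10032 = 6 \left(-7 + 2 \sqrt{3}\right) - 10032 = \left(-42 + 12 \sqrt{3}\right) - 10032 = -10074 + 12 \sqrt{3}$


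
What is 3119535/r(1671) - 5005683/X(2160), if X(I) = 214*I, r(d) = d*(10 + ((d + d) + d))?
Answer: -1502699667457/143695572960 ≈ -10.458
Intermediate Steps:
r(d) = d*(10 + 3*d) (r(d) = d*(10 + (2*d + d)) = d*(10 + 3*d))
3119535/r(1671) - 5005683/X(2160) = 3119535/((1671*(10 + 3*1671))) - 5005683/(214*2160) = 3119535/((1671*(10 + 5013))) - 5005683/462240 = 3119535/((1671*5023)) - 5005683*1/462240 = 3119535/8393433 - 556187/51360 = 3119535*(1/8393433) - 556187/51360 = 1039845/2797811 - 556187/51360 = -1502699667457/143695572960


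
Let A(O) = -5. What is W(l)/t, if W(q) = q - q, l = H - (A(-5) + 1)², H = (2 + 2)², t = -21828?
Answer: 0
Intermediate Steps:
H = 16 (H = 4² = 16)
l = 0 (l = 16 - (-5 + 1)² = 16 - 1*(-4)² = 16 - 1*16 = 16 - 16 = 0)
W(q) = 0
W(l)/t = 0/(-21828) = 0*(-1/21828) = 0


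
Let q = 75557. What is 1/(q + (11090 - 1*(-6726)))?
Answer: 1/93373 ≈ 1.0710e-5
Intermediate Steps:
1/(q + (11090 - 1*(-6726))) = 1/(75557 + (11090 - 1*(-6726))) = 1/(75557 + (11090 + 6726)) = 1/(75557 + 17816) = 1/93373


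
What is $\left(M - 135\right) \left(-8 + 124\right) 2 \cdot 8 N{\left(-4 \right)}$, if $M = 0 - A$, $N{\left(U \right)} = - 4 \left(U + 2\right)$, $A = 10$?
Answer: $-2152960$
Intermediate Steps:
$N{\left(U \right)} = -8 - 4 U$ ($N{\left(U \right)} = - 4 \left(2 + U\right) = -8 - 4 U$)
$M = -10$ ($M = 0 - 10 = -10$)
$\left(M - 135\right) \left(-8 + 124\right) 2 \cdot 8 N{\left(-4 \right)} = \left(-10 - 135\right) \left(-8 + 124\right) 2 \cdot 8 \left(-8 - -16\right) = \left(-145\right) 116 \cdot 16 \left(-8 + 16\right) = - 16820 \cdot 16 \cdot 8 = \left(-16820\right) 128 = -2152960$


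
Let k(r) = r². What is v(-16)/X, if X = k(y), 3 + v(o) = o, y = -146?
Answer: -19/21316 ≈ -0.00089135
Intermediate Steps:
v(o) = -3 + o
X = 21316 (X = (-146)² = 21316)
v(-16)/X = (-3 - 16)/21316 = -19*1/21316 = -19/21316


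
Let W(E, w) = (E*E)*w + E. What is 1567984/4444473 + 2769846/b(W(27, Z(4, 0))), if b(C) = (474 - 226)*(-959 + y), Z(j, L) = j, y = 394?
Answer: -549581811049/28307252580 ≈ -19.415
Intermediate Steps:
W(E, w) = E + w*E**2 (W(E, w) = E**2*w + E = w*E**2 + E = E + w*E**2)
b(C) = -140120 (b(C) = (474 - 226)*(-959 + 394) = 248*(-565) = -140120)
1567984/4444473 + 2769846/b(W(27, Z(4, 0))) = 1567984/4444473 + 2769846/(-140120) = 1567984*(1/4444473) + 2769846*(-1/140120) = 142544/404043 - 1384923/70060 = -549581811049/28307252580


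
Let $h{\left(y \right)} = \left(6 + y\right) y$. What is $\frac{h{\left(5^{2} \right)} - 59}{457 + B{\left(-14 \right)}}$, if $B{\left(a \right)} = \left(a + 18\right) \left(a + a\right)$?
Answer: $\frac{716}{345} \approx 2.0754$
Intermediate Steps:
$B{\left(a \right)} = 2 a \left(18 + a\right)$ ($B{\left(a \right)} = \left(18 + a\right) 2 a = 2 a \left(18 + a\right)$)
$h{\left(y \right)} = y \left(6 + y\right)$
$\frac{h{\left(5^{2} \right)} - 59}{457 + B{\left(-14 \right)}} = \frac{5^{2} \left(6 + 5^{2}\right) - 59}{457 + 2 \left(-14\right) \left(18 - 14\right)} = \frac{25 \left(6 + 25\right) - 59}{457 + 2 \left(-14\right) 4} = \frac{25 \cdot 31 - 59}{457 - 112} = \frac{775 - 59}{345} = 716 \cdot \frac{1}{345} = \frac{716}{345}$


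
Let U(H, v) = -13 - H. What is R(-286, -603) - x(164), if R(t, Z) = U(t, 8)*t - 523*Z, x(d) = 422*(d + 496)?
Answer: -41229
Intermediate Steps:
x(d) = 209312 + 422*d (x(d) = 422*(496 + d) = 209312 + 422*d)
R(t, Z) = -523*Z + t*(-13 - t) (R(t, Z) = (-13 - t)*t - 523*Z = t*(-13 - t) - 523*Z = -523*Z + t*(-13 - t))
R(-286, -603) - x(164) = (-523*(-603) - 1*(-286)*(13 - 286)) - (209312 + 422*164) = (315369 - 1*(-286)*(-273)) - (209312 + 69208) = (315369 - 78078) - 1*278520 = 237291 - 278520 = -41229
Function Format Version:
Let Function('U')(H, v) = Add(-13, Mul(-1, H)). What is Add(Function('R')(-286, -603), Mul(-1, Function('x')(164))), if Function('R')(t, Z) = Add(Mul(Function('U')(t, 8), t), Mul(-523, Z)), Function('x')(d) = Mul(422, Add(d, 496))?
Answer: -41229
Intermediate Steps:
Function('x')(d) = Add(209312, Mul(422, d)) (Function('x')(d) = Mul(422, Add(496, d)) = Add(209312, Mul(422, d)))
Function('R')(t, Z) = Add(Mul(-523, Z), Mul(t, Add(-13, Mul(-1, t)))) (Function('R')(t, Z) = Add(Mul(Add(-13, Mul(-1, t)), t), Mul(-523, Z)) = Add(Mul(t, Add(-13, Mul(-1, t))), Mul(-523, Z)) = Add(Mul(-523, Z), Mul(t, Add(-13, Mul(-1, t)))))
Add(Function('R')(-286, -603), Mul(-1, Function('x')(164))) = Add(Add(Mul(-523, -603), Mul(-1, -286, Add(13, -286))), Mul(-1, Add(209312, Mul(422, 164)))) = Add(Add(315369, Mul(-1, -286, -273)), Mul(-1, Add(209312, 69208))) = Add(Add(315369, -78078), Mul(-1, 278520)) = Add(237291, -278520) = -41229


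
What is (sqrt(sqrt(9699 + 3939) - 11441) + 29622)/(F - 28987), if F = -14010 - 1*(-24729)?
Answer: -14811/9134 - I*sqrt(11441 - sqrt(13638))/18268 ≈ -1.6215 - 0.0058252*I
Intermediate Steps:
F = 10719 (F = -14010 + 24729 = 10719)
(sqrt(sqrt(9699 + 3939) - 11441) + 29622)/(F - 28987) = (sqrt(sqrt(9699 + 3939) - 11441) + 29622)/(10719 - 28987) = (sqrt(sqrt(13638) - 11441) + 29622)/(-18268) = (sqrt(-11441 + sqrt(13638)) + 29622)*(-1/18268) = (29622 + sqrt(-11441 + sqrt(13638)))*(-1/18268) = -14811/9134 - sqrt(-11441 + sqrt(13638))/18268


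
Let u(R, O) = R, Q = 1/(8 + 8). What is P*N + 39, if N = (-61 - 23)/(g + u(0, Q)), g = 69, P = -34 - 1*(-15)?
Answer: 1429/23 ≈ 62.130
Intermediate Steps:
P = -19 (P = -34 + 15 = -19)
Q = 1/16 ≈ 0.062500
N = -28/23 (N = (-61 - 23)/(69 + 0) = -84/69 = -84*1/69 = -28/23 ≈ -1.2174)
P*N + 39 = -19*(-28/23) + 39 = 532/23 + 39 = 1429/23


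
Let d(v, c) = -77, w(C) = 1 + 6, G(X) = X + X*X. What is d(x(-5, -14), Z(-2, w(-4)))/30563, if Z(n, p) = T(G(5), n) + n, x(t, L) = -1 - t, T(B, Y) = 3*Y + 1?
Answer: -77/30563 ≈ -0.0025194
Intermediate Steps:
G(X) = X + X²
T(B, Y) = 1 + 3*Y
w(C) = 7
Z(n, p) = 1 + 4*n (Z(n, p) = (1 + 3*n) + n = 1 + 4*n)
d(x(-5, -14), Z(-2, w(-4)))/30563 = -77/30563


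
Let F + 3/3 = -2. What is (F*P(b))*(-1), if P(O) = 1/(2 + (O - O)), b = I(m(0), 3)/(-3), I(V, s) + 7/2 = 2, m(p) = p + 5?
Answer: 3/2 ≈ 1.5000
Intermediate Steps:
F = -3 (F = -1 - 2 = -3)
m(p) = 5 + p
I(V, s) = -3/2 (I(V, s) = -7/2 + 2 = -3/2)
b = 1/2 (b = -3/2/(-3) = -3/2*(-1/3) = 1/2 ≈ 0.50000)
P(O) = 1/2 (P(O) = 1/(2 + 0) = 1/2)
(F*P(b))*(-1) = -3*1/2*(-1) = -3/2*(-1) = 3/2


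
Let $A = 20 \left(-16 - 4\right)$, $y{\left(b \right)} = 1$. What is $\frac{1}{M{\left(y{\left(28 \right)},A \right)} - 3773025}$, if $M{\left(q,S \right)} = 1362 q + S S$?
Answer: $- \frac{1}{3611663} \approx -2.7688 \cdot 10^{-7}$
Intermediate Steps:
$A = -400$ ($A = 20 \left(-20\right) = -400$)
$M{\left(q,S \right)} = S^{2} + 1362 q$ ($M{\left(q,S \right)} = 1362 q + S^{2} = S^{2} + 1362 q$)
$\frac{1}{M{\left(y{\left(28 \right)},A \right)} - 3773025} = \frac{1}{\left(\left(-400\right)^{2} + 1362 \cdot 1\right) - 3773025} = \frac{1}{\left(160000 + 1362\right) - 3773025} = \frac{1}{161362 - 3773025} = \frac{1}{-3611663} = - \frac{1}{3611663}$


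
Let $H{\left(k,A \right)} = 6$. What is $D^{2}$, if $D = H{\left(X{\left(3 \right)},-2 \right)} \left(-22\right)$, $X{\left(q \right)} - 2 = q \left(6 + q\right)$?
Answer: $17424$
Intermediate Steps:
$X{\left(q \right)} = 2 + q \left(6 + q\right)$
$D = -132$ ($D = 6 \left(-22\right) = -132$)
$D^{2} = \left(-132\right)^{2} = 17424$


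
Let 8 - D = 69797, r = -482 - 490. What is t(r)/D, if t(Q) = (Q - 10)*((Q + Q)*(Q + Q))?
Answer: 1237037184/23263 ≈ 53176.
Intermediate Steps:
r = -972
D = -69789 (D = 8 - 1*69797 = 8 - 69797 = -69789)
t(Q) = 4*Q²*(-10 + Q) (t(Q) = (-10 + Q)*((2*Q)*(2*Q)) = (-10 + Q)*(4*Q²) = 4*Q²*(-10 + Q))
t(r)/D = (4*(-972)²*(-10 - 972))/(-69789) = (4*944784*(-982))*(-1/69789) = -3711111552*(-1/69789) = 1237037184/23263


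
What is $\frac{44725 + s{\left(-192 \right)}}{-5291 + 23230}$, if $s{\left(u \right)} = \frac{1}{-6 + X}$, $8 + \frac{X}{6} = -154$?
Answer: $\frac{43741049}{17544342} \approx 2.4932$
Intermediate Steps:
$X = -972$ ($X = -48 + 6 \left(-154\right) = -48 - 924 = -972$)
$s{\left(u \right)} = - \frac{1}{978}$ ($s{\left(u \right)} = \frac{1}{-6 - 972} = \frac{1}{-978} = - \frac{1}{978}$)
$\frac{44725 + s{\left(-192 \right)}}{-5291 + 23230} = \frac{44725 - \frac{1}{978}}{-5291 + 23230} = \frac{43741049}{978 \cdot 17939} = \frac{43741049}{978} \cdot \frac{1}{17939} = \frac{43741049}{17544342}$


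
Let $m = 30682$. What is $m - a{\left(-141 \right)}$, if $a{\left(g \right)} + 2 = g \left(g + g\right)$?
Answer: $-9078$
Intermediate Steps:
$a{\left(g \right)} = -2 + 2 g^{2}$ ($a{\left(g \right)} = -2 + g \left(g + g\right) = -2 + g 2 g = -2 + 2 g^{2}$)
$m - a{\left(-141 \right)} = 30682 - \left(-2 + 2 \left(-141\right)^{2}\right) = 30682 - \left(-2 + 2 \cdot 19881\right) = 30682 - \left(-2 + 39762\right) = 30682 - 39760 = -9078$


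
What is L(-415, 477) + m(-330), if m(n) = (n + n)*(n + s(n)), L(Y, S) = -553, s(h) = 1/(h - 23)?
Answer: 76688851/353 ≈ 2.1725e+5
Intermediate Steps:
s(h) = 1/(-23 + h)
m(n) = 2*n*(n + 1/(-23 + n)) (m(n) = (n + n)*(n + 1/(-23 + n)) = (2*n)*(n + 1/(-23 + n)) = 2*n*(n + 1/(-23 + n)))
L(-415, 477) + m(-330) = -553 + 2*(-330)*(1 - 330*(-23 - 330))/(-23 - 330) = -553 + 2*(-330)*(1 - 330*(-353))/(-353) = -553 + 2*(-330)*(-1/353)*(1 + 116490) = -553 + 2*(-330)*(-1/353)*116491 = -553 + 76884060/353 = 76688851/353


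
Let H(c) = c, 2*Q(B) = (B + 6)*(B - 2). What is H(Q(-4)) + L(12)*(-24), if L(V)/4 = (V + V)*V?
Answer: -27654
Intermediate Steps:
Q(B) = (-2 + B)*(6 + B)/2 (Q(B) = ((B + 6)*(B - 2))/2 = ((6 + B)*(-2 + B))/2 = ((-2 + B)*(6 + B))/2 = (-2 + B)*(6 + B)/2)
L(V) = 8*V**2 (L(V) = 4*((V + V)*V) = 4*((2*V)*V) = 4*(2*V**2) = 8*V**2)
H(Q(-4)) + L(12)*(-24) = (-6 + (1/2)*(-4)**2 + 2*(-4)) + (8*12**2)*(-24) = (-6 + (1/2)*16 - 8) + (8*144)*(-24) = (-6 + 8 - 8) + 1152*(-24) = -6 - 27648 = -27654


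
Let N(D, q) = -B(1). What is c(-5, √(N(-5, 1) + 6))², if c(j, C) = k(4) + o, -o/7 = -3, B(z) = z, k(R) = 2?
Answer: 529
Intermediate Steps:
o = 21 (o = -7*(-3) = 21)
N(D, q) = -1 (N(D, q) = -1*1 = -1)
c(j, C) = 23 (c(j, C) = 2 + 21 = 23)
c(-5, √(N(-5, 1) + 6))² = 23² = 529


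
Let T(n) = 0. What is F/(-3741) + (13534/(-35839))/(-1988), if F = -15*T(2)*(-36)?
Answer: 6767/35623966 ≈ 0.00018996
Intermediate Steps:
F = 0 (F = -15*0*(-36) = 0*(-36) = 0)
F/(-3741) + (13534/(-35839))/(-1988) = 0/(-3741) + (13534/(-35839))/(-1988) = 0*(-1/3741) + (13534*(-1/35839))*(-1/1988) = 0 - 13534/35839*(-1/1988) = 0 + 6767/35623966 = 6767/35623966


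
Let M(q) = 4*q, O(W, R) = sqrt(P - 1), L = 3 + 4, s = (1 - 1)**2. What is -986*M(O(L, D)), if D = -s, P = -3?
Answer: -7888*I ≈ -7888.0*I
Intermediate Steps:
s = 0 (s = 0**2 = 0)
D = 0 (D = -1*0 = 0)
L = 7
O(W, R) = 2*I (O(W, R) = sqrt(-3 - 1) = sqrt(-4) = 2*I)
-986*M(O(L, D)) = -3944*2*I = -7888*I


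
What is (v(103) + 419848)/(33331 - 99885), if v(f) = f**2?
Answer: -430457/66554 ≈ -6.4678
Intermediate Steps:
(v(103) + 419848)/(33331 - 99885) = (103**2 + 419848)/(33331 - 99885) = (10609 + 419848)/(-66554) = 430457*(-1/66554) = -430457/66554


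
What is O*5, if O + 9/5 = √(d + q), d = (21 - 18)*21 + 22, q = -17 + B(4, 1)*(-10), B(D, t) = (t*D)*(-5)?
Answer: -9 + 10*√67 ≈ 72.854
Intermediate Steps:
B(D, t) = -5*D*t (B(D, t) = (D*t)*(-5) = -5*D*t)
q = 183 (q = -17 - 5*4*1*(-10) = -17 - 20*(-10) = -17 + 200 = 183)
d = 85 (d = 3*21 + 22 = 63 + 22 = 85)
O = -9/5 + 2*√67 (O = -9/5 + √(85 + 183) = -9/5 + √268 = -9/5 + 2*√67 ≈ 14.571)
O*5 = (-9/5 + 2*√67)*5 = -9 + 10*√67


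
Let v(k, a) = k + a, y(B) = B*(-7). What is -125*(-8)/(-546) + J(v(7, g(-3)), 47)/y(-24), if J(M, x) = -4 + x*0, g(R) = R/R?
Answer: -1013/546 ≈ -1.8553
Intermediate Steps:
y(B) = -7*B
g(R) = 1
v(k, a) = a + k
J(M, x) = -4 (J(M, x) = -4 + 0 = -4)
-125*(-8)/(-546) + J(v(7, g(-3)), 47)/y(-24) = -125*(-8)/(-546) - 4/((-7*(-24))) = 1000*(-1/546) - 4/168 = -500/273 - 4*1/168 = -500/273 - 1/42 = -1013/546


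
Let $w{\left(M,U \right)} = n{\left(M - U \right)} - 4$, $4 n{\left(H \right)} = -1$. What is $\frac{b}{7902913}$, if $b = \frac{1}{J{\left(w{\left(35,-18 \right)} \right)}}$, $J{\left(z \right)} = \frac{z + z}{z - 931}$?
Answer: $\frac{3741}{268699042} \approx 1.3923 \cdot 10^{-5}$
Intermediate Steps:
$n{\left(H \right)} = - \frac{1}{4}$ ($n{\left(H \right)} = \frac{1}{4} \left(-1\right) = - \frac{1}{4}$)
$w{\left(M,U \right)} = - \frac{17}{4}$ ($w{\left(M,U \right)} = - \frac{1}{4} - 4 = - \frac{17}{4}$)
$J{\left(z \right)} = \frac{2 z}{-931 + z}$
$b = \frac{3741}{34}$ ($b = \frac{1}{2 \left(- \frac{17}{4}\right) \frac{1}{-931 - \frac{17}{4}}} = \frac{1}{2 \left(- \frac{17}{4}\right) \frac{1}{- \frac{3741}{4}}} = \frac{1}{2 \left(- \frac{17}{4}\right) \left(- \frac{4}{3741}\right)} = \frac{1}{\frac{34}{3741}} = \frac{3741}{34} \approx 110.03$)
$\frac{b}{7902913} = \frac{3741}{34 \cdot 7902913} = \frac{3741}{34} \cdot \frac{1}{7902913} = \frac{3741}{268699042}$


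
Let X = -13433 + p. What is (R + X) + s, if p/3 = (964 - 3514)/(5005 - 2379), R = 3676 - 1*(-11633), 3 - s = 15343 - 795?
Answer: -16638222/1313 ≈ -12672.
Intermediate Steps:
s = -14545 (s = 3 - (15343 - 795) = 3 - 1*14548 = 3 - 14548 = -14545)
R = 15309 (R = 3676 + 11633 = 15309)
p = -3825/1313 (p = 3*((964 - 3514)/(5005 - 2379)) = 3*(-2550/2626) = 3*(-2550*1/2626) = 3*(-1275/1313) = -3825/1313 ≈ -2.9132)
X = -17641354/1313 (X = -13433 - 3825/1313 = -17641354/1313 ≈ -13436.)
(R + X) + s = (15309 - 17641354/1313) - 14545 = 2459363/1313 - 14545 = -16638222/1313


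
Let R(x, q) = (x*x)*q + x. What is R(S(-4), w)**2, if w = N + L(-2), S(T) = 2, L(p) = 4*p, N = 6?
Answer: 36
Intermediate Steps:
w = -2 (w = 6 + 4*(-2) = 6 - 8 = -2)
R(x, q) = x + q*x**2 (R(x, q) = x**2*q + x = q*x**2 + x = x + q*x**2)
R(S(-4), w)**2 = (2*(1 - 2*2))**2 = (2*(1 - 4))**2 = (2*(-3))**2 = (-6)**2 = 36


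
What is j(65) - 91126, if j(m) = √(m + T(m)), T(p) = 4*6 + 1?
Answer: -91126 + 3*√10 ≈ -91117.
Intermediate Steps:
T(p) = 25 (T(p) = 24 + 1 = 25)
j(m) = √(25 + m) (j(m) = √(m + 25) = √(25 + m))
j(65) - 91126 = √(25 + 65) - 91126 = √90 - 91126 = 3*√10 - 91126 = -91126 + 3*√10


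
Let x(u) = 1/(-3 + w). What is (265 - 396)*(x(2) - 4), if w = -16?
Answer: 10087/19 ≈ 530.89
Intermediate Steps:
x(u) = -1/19 (x(u) = 1/(-3 - 16) = 1/(-19) = -1/19)
(265 - 396)*(x(2) - 4) = (265 - 396)*(-1/19 - 4) = -131*(-77/19) = 10087/19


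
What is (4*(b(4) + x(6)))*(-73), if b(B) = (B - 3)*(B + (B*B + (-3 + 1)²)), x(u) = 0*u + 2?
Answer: -7592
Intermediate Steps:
x(u) = 2 (x(u) = 0 + 2 = 2)
b(B) = (-3 + B)*(4 + B + B²) (b(B) = (-3 + B)*(B + (B² + (-2)²)) = (-3 + B)*(B + (B² + 4)) = (-3 + B)*(B + (4 + B²)) = (-3 + B)*(4 + B + B²))
(4*(b(4) + x(6)))*(-73) = (4*((-12 + 4 + 4³ - 2*4²) + 2))*(-73) = (4*((-12 + 4 + 64 - 2*16) + 2))*(-73) = (4*((-12 + 4 + 64 - 32) + 2))*(-73) = (4*(24 + 2))*(-73) = (4*26)*(-73) = 104*(-73) = -7592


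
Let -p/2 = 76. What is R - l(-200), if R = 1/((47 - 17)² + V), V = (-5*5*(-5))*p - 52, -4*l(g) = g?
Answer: -907601/18152 ≈ -50.000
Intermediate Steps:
p = -152 (p = -2*76 = -152)
l(g) = -g/4
V = -19052 (V = (-5*5*(-5))*(-152) - 52 = -25*(-5)*(-152) - 52 = 125*(-152) - 52 = -19000 - 52 = -19052)
R = -1/18152 (R = 1/((47 - 17)² - 19052) = 1/(30² - 19052) = 1/(900 - 19052) = 1/(-18152) = -1/18152 ≈ -5.5090e-5)
R - l(-200) = -1/18152 - (-1)*(-200)/4 = -1/18152 - 1*50 = -1/18152 - 50 = -907601/18152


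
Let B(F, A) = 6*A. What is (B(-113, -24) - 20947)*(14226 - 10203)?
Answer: -84849093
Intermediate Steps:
(B(-113, -24) - 20947)*(14226 - 10203) = (6*(-24) - 20947)*(14226 - 10203) = (-144 - 20947)*4023 = -21091*4023 = -84849093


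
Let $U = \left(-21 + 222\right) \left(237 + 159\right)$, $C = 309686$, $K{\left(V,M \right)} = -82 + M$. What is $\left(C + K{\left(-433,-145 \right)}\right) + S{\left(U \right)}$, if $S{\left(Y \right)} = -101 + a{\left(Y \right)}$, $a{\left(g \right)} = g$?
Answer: $388954$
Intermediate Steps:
$U = 79596$ ($U = 201 \cdot 396 = 79596$)
$S{\left(Y \right)} = -101 + Y$
$\left(C + K{\left(-433,-145 \right)}\right) + S{\left(U \right)} = \left(309686 - 227\right) + \left(-101 + 79596\right) = \left(309686 - 227\right) + 79495 = 309459 + 79495 = 388954$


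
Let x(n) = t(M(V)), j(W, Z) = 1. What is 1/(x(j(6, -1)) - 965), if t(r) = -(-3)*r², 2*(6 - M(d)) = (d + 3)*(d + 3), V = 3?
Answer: -1/533 ≈ -0.0018762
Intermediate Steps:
M(d) = 6 - (3 + d)²/2 (M(d) = 6 - (d + 3)*(d + 3)/2 = 6 - (3 + d)*(3 + d)/2 = 6 - (3 + d)²/2)
t(r) = 3*r²
x(n) = 432 (x(n) = 3*(6 - (3 + 3)²/2)² = 3*(6 - ½*6²)² = 3*(6 - ½*36)² = 3*(6 - 18)² = 3*(-12)² = 3*144 = 432)
1/(x(j(6, -1)) - 965) = 1/(432 - 965) = 1/(-533) = -1/533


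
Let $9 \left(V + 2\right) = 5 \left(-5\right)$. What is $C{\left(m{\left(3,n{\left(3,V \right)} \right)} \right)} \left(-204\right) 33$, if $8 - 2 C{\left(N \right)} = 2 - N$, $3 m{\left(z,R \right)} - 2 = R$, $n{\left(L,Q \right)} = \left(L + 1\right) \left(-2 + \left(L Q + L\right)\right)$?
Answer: $37400$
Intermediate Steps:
$V = - \frac{43}{9}$ ($V = -2 + \frac{5 \left(-5\right)}{9} = -2 + \frac{1}{9} \left(-25\right) = -2 - \frac{25}{9} = - \frac{43}{9} \approx -4.7778$)
$n{\left(L,Q \right)} = \left(1 + L\right) \left(-2 + L + L Q\right)$ ($n{\left(L,Q \right)} = \left(1 + L\right) \left(-2 + \left(L + L Q\right)\right) = \left(1 + L\right) \left(-2 + L + L Q\right)$)
$m{\left(z,R \right)} = \frac{2}{3} + \frac{R}{3}$
$C{\left(N \right)} = 3 + \frac{N}{2}$ ($C{\left(N \right)} = 4 - \frac{2 - N}{2} = 4 + \left(-1 + \frac{N}{2}\right) = 3 + \frac{N}{2}$)
$C{\left(m{\left(3,n{\left(3,V \right)} \right)} \right)} \left(-204\right) 33 = \left(3 + \frac{\frac{2}{3} + \frac{-2 + 3^{2} - 3 + 3 \left(- \frac{43}{9}\right) - \frac{43 \cdot 3^{2}}{9}}{3}}{2}\right) \left(-204\right) 33 = \left(3 + \frac{\frac{2}{3} + \frac{-2 + 9 - 3 - \frac{43}{3} - 43}{3}}{2}\right) \left(-204\right) 33 = \left(3 + \frac{\frac{2}{3} + \frac{1}{3} \left(- \frac{160}{3}\right)}{2}\right) \left(-204\right) 33 = \left(3 + \frac{\frac{2}{3} - \frac{160}{9}}{2}\right) \left(-204\right) 33 = \left(3 + \frac{1}{2} \left(- \frac{154}{9}\right)\right) \left(-204\right) 33 = \left(3 - \frac{77}{9}\right) \left(-204\right) 33 = \left(- \frac{50}{9}\right) \left(-204\right) 33 = \frac{3400}{3} \cdot 33 = 37400$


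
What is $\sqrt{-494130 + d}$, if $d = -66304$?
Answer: $i \sqrt{560434} \approx 748.62 i$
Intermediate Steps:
$\sqrt{-494130 + d} = \sqrt{-494130 - 66304} = \sqrt{-560434} = i \sqrt{560434}$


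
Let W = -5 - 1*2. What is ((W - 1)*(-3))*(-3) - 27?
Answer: -99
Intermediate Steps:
W = -7 (W = -5 - 2 = -7)
((W - 1)*(-3))*(-3) - 27 = ((-7 - 1)*(-3))*(-3) - 27 = -8*(-3)*(-3) - 27 = 24*(-3) - 27 = -72 - 27 = -99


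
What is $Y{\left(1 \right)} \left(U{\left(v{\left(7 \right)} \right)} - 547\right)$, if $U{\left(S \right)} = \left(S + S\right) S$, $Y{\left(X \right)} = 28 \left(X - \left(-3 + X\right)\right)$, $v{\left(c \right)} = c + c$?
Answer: $-13020$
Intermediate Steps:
$v{\left(c \right)} = 2 c$
$Y{\left(X \right)} = 84$ ($Y{\left(X \right)} = 28 \cdot 3 = 84$)
$U{\left(S \right)} = 2 S^{2}$ ($U{\left(S \right)} = 2 S S = 2 S^{2}$)
$Y{\left(1 \right)} \left(U{\left(v{\left(7 \right)} \right)} - 547\right) = 84 \left(2 \left(2 \cdot 7\right)^{2} - 547\right) = 84 \left(2 \cdot 14^{2} - 547\right) = 84 \left(2 \cdot 196 - 547\right) = 84 \left(392 - 547\right) = 84 \left(-155\right) = -13020$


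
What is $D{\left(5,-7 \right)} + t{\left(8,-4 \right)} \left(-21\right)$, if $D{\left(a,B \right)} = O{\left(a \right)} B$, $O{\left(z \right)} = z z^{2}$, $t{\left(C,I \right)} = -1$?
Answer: $-854$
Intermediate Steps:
$O{\left(z \right)} = z^{3}$
$D{\left(a,B \right)} = B a^{3}$ ($D{\left(a,B \right)} = a^{3} B = B a^{3}$)
$D{\left(5,-7 \right)} + t{\left(8,-4 \right)} \left(-21\right) = - 7 \cdot 5^{3} - -21 = \left(-7\right) 125 + 21 = -875 + 21 = -854$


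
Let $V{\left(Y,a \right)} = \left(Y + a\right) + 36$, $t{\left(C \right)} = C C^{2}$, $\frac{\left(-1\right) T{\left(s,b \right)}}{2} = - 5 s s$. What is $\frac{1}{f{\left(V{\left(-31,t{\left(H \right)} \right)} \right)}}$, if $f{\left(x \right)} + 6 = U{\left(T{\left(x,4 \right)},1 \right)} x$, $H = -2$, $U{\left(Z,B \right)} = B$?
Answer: $- \frac{1}{9} \approx -0.11111$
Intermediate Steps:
$T{\left(s,b \right)} = 10 s^{2}$ ($T{\left(s,b \right)} = - 2 - 5 s s = - 2 \left(- 5 s^{2}\right) = 10 s^{2}$)
$t{\left(C \right)} = C^{3}$
$V{\left(Y,a \right)} = 36 + Y + a$
$f{\left(x \right)} = -6 + x$ ($f{\left(x \right)} = -6 + 1 x = -6 + x$)
$\frac{1}{f{\left(V{\left(-31,t{\left(H \right)} \right)} \right)}} = \frac{1}{-6 + \left(36 - 31 + \left(-2\right)^{3}\right)} = \frac{1}{-6 - 3} = \frac{1}{-9} = - \frac{1}{9}$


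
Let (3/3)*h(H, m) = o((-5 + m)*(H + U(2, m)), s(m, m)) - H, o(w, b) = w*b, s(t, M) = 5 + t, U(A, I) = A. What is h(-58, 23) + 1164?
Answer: -27002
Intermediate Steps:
o(w, b) = b*w
h(H, m) = -H + (-5 + m)*(2 + H)*(5 + m) (h(H, m) = (5 + m)*((-5 + m)*(H + 2)) - H = (5 + m)*((-5 + m)*(2 + H)) - H = (-5 + m)*(2 + H)*(5 + m) - H = -H + (-5 + m)*(2 + H)*(5 + m))
h(-58, 23) + 1164 = (-50 - 26*(-58) + 2*23² - 58*23²) + 1164 = (-50 + 1508 + 2*529 - 58*529) + 1164 = (-50 + 1508 + 1058 - 30682) + 1164 = -28166 + 1164 = -27002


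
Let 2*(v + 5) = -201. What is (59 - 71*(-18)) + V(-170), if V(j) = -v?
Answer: 2885/2 ≈ 1442.5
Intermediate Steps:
v = -211/2 (v = -5 + (½)*(-201) = -5 - 201/2 = -211/2 ≈ -105.50)
V(j) = 211/2 (V(j) = -1*(-211/2) = 211/2)
(59 - 71*(-18)) + V(-170) = (59 - 71*(-18)) + 211/2 = (59 + 1278) + 211/2 = 1337 + 211/2 = 2885/2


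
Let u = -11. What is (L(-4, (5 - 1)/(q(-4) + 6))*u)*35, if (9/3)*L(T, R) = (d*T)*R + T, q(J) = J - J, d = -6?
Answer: -1540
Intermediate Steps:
q(J) = 0
L(T, R) = T/3 - 2*R*T (L(T, R) = ((-6*T)*R + T)/3 = (-6*R*T + T)/3 = (T - 6*R*T)/3 = T/3 - 2*R*T)
(L(-4, (5 - 1)/(q(-4) + 6))*u)*35 = (((1/3)*(-4)*(1 - 6*(5 - 1)/(0 + 6)))*(-11))*35 = (((1/3)*(-4)*(1 - 24/6))*(-11))*35 = (((1/3)*(-4)*(1 - 6*2/3))*(-11))*35 = (((1/3)*(-4)*(1 - 4))*(-11))*35 = (((1/3)*(-4)*(-3))*(-11))*35 = (4*(-11))*35 = -44*35 = -1540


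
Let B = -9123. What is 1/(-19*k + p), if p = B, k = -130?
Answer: -1/6653 ≈ -0.00015031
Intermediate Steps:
p = -9123
1/(-19*k + p) = 1/(-19*(-130) - 9123) = 1/(2470 - 9123) = 1/(-6653) = -1/6653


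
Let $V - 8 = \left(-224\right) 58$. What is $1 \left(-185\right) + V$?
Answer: $-13169$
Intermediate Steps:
$V = -12984$ ($V = 8 - 12992 = -12984$)
$1 \left(-185\right) + V = 1 \left(-185\right) - 12984 = -185 - 12984 = -13169$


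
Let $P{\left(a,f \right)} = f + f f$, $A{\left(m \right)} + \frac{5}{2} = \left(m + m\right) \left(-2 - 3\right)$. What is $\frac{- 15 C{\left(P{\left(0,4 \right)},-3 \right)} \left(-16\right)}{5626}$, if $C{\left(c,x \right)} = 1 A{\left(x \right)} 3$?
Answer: $\frac{9900}{2813} \approx 3.5194$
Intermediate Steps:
$A{\left(m \right)} = - \frac{5}{2} - 10 m$ ($A{\left(m \right)} = - \frac{5}{2} + \left(m + m\right) \left(-2 - 3\right) = - \frac{5}{2} + 2 m \left(-5\right) = - \frac{5}{2} - 10 m$)
$P{\left(a,f \right)} = f + f^{2}$
$C{\left(c,x \right)} = - \frac{15}{2} - 30 x$ ($C{\left(c,x \right)} = 1 \left(- \frac{5}{2} - 10 x\right) 3 = \left(- \frac{5}{2} - 10 x\right) 3 = - \frac{15}{2} - 30 x$)
$\frac{- 15 C{\left(P{\left(0,4 \right)},-3 \right)} \left(-16\right)}{5626} = \frac{- 15 \left(- \frac{15}{2} - -90\right) \left(-16\right)}{5626} = - 15 \left(- \frac{15}{2} + 90\right) \left(-16\right) \frac{1}{5626} = \left(-15\right) \frac{165}{2} \left(-16\right) \frac{1}{5626} = \left(- \frac{2475}{2}\right) \left(-16\right) \frac{1}{5626} = 19800 \cdot \frac{1}{5626} = \frac{9900}{2813}$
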